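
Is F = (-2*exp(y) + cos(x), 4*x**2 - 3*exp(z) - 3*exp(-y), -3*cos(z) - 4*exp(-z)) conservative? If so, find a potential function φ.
No, ∇×F = (3*exp(z), 0, 8*x + 2*exp(y)) ≠ 0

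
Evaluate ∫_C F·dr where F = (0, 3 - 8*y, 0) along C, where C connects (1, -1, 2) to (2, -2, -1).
-15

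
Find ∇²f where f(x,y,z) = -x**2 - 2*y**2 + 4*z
-6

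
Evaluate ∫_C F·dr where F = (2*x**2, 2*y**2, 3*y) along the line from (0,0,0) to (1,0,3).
2/3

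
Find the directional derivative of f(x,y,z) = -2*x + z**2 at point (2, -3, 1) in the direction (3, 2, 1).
-2*sqrt(14)/7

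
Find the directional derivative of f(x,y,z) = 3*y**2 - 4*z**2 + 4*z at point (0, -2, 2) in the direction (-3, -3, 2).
6*sqrt(22)/11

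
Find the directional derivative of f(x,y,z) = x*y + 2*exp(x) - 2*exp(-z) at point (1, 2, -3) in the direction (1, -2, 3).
sqrt(14)*E*(1 + 3*exp(2))/7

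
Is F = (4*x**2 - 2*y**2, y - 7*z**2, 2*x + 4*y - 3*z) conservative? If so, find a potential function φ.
No, ∇×F = (14*z + 4, -2, 4*y) ≠ 0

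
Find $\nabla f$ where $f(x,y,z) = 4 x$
(4, 0, 0)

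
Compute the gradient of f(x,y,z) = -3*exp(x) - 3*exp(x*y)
(-3*y*exp(x*y) - 3*exp(x), -3*x*exp(x*y), 0)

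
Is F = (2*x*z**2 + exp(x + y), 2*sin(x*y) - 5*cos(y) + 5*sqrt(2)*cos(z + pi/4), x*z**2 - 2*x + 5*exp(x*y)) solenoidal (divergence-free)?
No, ∇·F = 2*x*z + 2*x*cos(x*y) + 2*z**2 + exp(x + y) + 5*sin(y)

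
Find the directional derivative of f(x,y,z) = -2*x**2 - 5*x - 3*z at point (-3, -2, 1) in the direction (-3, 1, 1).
-24*sqrt(11)/11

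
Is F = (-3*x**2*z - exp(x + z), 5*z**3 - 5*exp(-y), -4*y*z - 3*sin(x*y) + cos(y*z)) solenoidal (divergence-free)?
No, ∇·F = -6*x*z - y*sin(y*z) - 4*y - exp(x + z) + 5*exp(-y)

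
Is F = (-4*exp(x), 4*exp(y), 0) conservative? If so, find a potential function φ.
Yes, F is conservative. φ = -4*exp(x) + 4*exp(y)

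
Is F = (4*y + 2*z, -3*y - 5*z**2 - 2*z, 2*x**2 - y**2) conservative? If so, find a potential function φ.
No, ∇×F = (-2*y + 10*z + 2, 2 - 4*x, -4) ≠ 0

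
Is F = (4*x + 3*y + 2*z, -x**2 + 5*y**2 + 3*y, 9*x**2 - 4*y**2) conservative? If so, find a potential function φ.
No, ∇×F = (-8*y, 2 - 18*x, -2*x - 3) ≠ 0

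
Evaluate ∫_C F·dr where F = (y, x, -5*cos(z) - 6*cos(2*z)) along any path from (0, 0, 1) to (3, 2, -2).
3*sin(4) + 5*sin(1) + 6 + 8*sin(2)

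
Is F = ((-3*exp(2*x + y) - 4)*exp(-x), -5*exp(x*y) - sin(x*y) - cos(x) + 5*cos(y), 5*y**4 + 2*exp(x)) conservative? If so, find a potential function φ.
No, ∇×F = (20*y**3, -2*exp(x), -5*y*exp(x*y) - y*cos(x*y) + 3*exp(x + y) + sin(x)) ≠ 0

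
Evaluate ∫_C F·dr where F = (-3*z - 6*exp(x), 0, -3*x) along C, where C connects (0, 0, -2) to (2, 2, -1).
12 - 6*exp(2)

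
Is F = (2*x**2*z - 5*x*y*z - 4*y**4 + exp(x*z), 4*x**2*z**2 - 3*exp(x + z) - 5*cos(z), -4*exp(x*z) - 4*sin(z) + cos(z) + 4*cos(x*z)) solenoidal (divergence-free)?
No, ∇·F = 4*x*z - 4*x*exp(x*z) - 4*x*sin(x*z) - 5*y*z + z*exp(x*z) - sin(z) - 4*cos(z)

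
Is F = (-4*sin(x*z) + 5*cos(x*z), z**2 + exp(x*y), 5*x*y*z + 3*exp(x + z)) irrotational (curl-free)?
No, ∇×F = (z*(5*x - 2), -5*x*sin(x*z) - 4*x*cos(x*z) - 5*y*z - 3*exp(x + z), y*exp(x*y))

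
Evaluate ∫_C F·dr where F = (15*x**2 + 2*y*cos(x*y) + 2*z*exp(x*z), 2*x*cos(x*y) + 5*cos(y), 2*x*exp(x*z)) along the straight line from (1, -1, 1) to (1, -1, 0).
2 - 2*E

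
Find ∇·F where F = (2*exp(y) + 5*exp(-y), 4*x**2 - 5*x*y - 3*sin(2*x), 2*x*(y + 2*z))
-x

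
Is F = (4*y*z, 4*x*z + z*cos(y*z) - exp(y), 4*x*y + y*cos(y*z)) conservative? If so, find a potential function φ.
Yes, F is conservative. φ = 4*x*y*z - exp(y) + sin(y*z)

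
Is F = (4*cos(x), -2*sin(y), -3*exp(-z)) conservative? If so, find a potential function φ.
Yes, F is conservative. φ = 4*sin(x) + 2*cos(y) + 3*exp(-z)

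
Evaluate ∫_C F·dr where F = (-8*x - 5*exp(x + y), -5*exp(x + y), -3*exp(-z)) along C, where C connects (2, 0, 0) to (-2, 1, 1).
-3 - 2*exp(-1) + 5*exp(2)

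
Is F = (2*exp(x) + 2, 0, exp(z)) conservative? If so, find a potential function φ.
Yes, F is conservative. φ = 2*x + 2*exp(x) + exp(z)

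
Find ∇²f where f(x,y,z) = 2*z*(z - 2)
4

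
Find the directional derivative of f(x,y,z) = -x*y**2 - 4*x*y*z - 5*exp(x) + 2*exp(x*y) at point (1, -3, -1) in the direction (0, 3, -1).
3*sqrt(10)*(1 + 3*exp(3))*exp(-3)/5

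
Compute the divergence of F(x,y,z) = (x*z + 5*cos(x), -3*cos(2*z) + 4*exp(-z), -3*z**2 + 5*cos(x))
-5*z - 5*sin(x)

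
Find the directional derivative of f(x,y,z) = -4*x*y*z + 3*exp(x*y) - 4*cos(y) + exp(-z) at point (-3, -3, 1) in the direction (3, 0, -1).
sqrt(10)*(-27*exp(10) + 1 + 72*E)*exp(-1)/10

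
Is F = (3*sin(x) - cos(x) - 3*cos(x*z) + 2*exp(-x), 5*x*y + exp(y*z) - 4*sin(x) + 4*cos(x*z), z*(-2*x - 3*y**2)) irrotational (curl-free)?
No, ∇×F = (4*x*sin(x*z) - 6*y*z - y*exp(y*z), 3*x*sin(x*z) + 2*z, 5*y - 4*z*sin(x*z) - 4*cos(x))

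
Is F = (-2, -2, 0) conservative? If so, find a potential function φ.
Yes, F is conservative. φ = -2*x - 2*y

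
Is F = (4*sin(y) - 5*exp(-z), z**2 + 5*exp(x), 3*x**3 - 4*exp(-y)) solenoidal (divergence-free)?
Yes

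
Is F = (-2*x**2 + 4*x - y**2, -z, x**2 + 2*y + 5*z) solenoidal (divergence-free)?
No, ∇·F = 9 - 4*x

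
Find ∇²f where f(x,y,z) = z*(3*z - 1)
6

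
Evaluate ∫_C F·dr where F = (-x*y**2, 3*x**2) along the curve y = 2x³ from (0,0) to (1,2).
31/10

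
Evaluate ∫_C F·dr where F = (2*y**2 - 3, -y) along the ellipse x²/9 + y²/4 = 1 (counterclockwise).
0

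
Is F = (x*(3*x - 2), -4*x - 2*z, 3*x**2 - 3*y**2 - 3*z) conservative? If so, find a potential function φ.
No, ∇×F = (2 - 6*y, -6*x, -4) ≠ 0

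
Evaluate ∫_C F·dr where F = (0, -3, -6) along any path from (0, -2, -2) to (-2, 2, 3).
-42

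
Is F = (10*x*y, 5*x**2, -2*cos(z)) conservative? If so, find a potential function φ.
Yes, F is conservative. φ = 5*x**2*y - 2*sin(z)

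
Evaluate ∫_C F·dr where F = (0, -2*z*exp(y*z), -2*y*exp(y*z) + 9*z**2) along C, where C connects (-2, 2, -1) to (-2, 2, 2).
-2*exp(4) + 2*exp(-2) + 27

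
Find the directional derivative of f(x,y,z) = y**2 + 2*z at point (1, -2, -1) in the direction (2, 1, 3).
sqrt(14)/7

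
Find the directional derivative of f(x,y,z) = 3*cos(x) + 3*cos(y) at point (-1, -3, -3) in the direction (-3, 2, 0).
3*sqrt(13)*(-3*sin(1) + 2*sin(3))/13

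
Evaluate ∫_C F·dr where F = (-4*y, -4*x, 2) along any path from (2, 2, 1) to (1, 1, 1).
12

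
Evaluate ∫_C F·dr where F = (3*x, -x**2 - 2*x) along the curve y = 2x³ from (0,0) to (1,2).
-27/10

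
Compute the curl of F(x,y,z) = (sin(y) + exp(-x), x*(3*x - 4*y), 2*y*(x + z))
(2*x + 2*z, -2*y, 6*x - 4*y - cos(y))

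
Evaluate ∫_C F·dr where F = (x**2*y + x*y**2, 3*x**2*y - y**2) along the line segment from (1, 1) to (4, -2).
225/4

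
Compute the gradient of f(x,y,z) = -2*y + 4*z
(0, -2, 4)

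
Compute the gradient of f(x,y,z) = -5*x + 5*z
(-5, 0, 5)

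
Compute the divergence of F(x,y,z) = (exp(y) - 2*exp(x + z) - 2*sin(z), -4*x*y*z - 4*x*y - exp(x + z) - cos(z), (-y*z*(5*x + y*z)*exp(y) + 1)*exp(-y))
-4*x*z - 4*x - y**2*z - y*(5*x + y*z) - 2*exp(x + z)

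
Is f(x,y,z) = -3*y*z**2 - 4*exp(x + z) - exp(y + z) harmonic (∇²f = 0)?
No, ∇²f = -6*y - 8*exp(x + z) - 2*exp(y + z)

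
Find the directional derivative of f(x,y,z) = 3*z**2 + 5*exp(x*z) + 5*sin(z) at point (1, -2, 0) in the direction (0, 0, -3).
-10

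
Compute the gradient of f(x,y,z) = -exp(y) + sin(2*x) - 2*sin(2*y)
(2*cos(2*x), -exp(y) - 4*cos(2*y), 0)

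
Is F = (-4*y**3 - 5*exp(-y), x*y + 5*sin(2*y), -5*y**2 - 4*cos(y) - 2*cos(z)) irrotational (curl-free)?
No, ∇×F = (-10*y + 4*sin(y), 0, 12*y**2 + y - 5*exp(-y))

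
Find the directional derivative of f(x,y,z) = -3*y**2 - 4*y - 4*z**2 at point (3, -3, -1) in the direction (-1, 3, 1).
50*sqrt(11)/11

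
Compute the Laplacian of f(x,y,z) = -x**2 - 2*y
-2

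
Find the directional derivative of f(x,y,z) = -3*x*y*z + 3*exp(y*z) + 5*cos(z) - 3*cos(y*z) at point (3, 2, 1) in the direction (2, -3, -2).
sqrt(17)*(-21*exp(2) - 21*sin(2) + 10*sin(1) + 51)/17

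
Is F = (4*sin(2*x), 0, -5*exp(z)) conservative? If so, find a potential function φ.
Yes, F is conservative. φ = -5*exp(z) - 2*cos(2*x)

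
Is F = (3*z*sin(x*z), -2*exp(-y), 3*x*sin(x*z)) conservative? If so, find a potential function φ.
Yes, F is conservative. φ = -3*cos(x*z) + 2*exp(-y)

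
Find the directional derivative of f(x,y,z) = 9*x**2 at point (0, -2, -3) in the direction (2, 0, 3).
0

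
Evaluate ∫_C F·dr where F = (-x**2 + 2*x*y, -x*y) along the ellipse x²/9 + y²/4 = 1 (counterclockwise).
0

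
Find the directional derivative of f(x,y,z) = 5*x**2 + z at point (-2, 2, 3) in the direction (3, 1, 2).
-29*sqrt(14)/7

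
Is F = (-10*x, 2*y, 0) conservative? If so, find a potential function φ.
Yes, F is conservative. φ = -5*x**2 + y**2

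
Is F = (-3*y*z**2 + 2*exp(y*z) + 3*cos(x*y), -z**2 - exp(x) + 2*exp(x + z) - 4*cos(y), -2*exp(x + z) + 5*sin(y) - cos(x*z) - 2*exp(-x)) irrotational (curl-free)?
No, ∇×F = (2*z - 2*exp(x + z) + 5*cos(y), -6*y*z + 2*y*exp(y*z) - z*sin(x*z) + 2*exp(x + z) - 2*exp(-x), 3*x*sin(x*y) + 3*z**2 - 2*z*exp(y*z) - exp(x) + 2*exp(x + z))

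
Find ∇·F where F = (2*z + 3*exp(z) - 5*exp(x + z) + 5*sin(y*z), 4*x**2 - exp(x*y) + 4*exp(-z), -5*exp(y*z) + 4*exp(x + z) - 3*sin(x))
-x*exp(x*y) - 5*y*exp(y*z) - exp(x + z)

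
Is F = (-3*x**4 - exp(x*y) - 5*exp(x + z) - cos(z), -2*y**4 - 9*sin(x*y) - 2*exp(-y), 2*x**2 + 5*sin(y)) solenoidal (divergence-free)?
No, ∇·F = -12*x**3 - 9*x*cos(x*y) - 8*y**3 - y*exp(x*y) - 5*exp(x + z) + 2*exp(-y)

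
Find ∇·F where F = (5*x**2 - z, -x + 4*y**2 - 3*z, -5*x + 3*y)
10*x + 8*y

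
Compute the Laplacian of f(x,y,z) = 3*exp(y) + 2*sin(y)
3*exp(y) - 2*sin(y)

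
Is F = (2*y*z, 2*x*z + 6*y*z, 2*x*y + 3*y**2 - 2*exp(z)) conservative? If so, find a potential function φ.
Yes, F is conservative. φ = 2*x*y*z + 3*y**2*z - 2*exp(z)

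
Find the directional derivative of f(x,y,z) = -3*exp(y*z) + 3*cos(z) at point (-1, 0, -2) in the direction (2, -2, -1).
-4 - sin(2)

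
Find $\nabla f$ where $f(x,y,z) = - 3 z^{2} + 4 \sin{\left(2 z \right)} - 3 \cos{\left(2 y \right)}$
(0, 6*sin(2*y), -6*z + 8*cos(2*z))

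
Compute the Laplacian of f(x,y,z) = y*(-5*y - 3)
-10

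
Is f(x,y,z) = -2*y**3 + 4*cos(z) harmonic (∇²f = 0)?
No, ∇²f = -12*y - 4*cos(z)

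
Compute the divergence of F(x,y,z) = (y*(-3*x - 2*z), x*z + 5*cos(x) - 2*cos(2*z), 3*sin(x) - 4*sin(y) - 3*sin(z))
-3*y - 3*cos(z)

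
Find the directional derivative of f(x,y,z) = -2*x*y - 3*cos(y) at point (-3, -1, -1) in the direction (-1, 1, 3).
sqrt(11)*(4 - 3*sin(1))/11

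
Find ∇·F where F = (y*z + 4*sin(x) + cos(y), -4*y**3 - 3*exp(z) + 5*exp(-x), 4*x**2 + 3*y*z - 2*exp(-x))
-12*y**2 + 3*y + 4*cos(x)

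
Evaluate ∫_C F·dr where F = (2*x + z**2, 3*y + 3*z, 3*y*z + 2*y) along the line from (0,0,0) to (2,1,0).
11/2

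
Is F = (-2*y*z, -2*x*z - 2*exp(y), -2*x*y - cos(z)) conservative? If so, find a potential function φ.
Yes, F is conservative. φ = -2*x*y*z - 2*exp(y) - sin(z)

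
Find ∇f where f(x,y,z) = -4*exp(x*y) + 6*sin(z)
(-4*y*exp(x*y), -4*x*exp(x*y), 6*cos(z))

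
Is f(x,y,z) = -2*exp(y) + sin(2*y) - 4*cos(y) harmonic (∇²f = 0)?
No, ∇²f = -2*exp(y) - 4*sin(2*y) + 4*cos(y)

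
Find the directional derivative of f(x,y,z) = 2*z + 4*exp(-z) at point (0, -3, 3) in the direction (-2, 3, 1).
sqrt(14)*(-2 + exp(3))*exp(-3)/7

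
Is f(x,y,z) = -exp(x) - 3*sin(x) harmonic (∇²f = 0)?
No, ∇²f = -exp(x) + 3*sin(x)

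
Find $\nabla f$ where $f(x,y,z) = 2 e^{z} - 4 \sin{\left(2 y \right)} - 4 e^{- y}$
(0, -8*cos(2*y) + 4*exp(-y), 2*exp(z))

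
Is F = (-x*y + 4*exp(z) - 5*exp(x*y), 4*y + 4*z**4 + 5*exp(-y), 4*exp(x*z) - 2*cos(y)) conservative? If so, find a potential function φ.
No, ∇×F = (-16*z**3 + 2*sin(y), -4*z*exp(x*z) + 4*exp(z), x*(5*exp(x*y) + 1)) ≠ 0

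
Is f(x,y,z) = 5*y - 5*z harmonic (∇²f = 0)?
Yes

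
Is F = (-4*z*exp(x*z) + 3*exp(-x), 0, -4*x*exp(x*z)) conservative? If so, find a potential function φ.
Yes, F is conservative. φ = -4*exp(x*z) - 3*exp(-x)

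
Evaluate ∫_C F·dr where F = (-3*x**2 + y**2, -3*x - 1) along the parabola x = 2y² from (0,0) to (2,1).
-10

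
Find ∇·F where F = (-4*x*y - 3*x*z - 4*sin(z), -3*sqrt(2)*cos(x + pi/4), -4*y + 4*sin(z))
-4*y - 3*z + 4*cos(z)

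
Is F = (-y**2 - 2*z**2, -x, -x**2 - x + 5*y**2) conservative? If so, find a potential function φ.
No, ∇×F = (10*y, 2*x - 4*z + 1, 2*y - 1) ≠ 0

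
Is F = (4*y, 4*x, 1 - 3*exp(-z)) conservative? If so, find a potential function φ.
Yes, F is conservative. φ = 4*x*y + z + 3*exp(-z)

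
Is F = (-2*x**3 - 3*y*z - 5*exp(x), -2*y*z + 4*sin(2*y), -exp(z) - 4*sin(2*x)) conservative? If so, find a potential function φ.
No, ∇×F = (2*y, -3*y + 8*cos(2*x), 3*z) ≠ 0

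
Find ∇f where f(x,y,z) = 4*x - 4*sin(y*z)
(4, -4*z*cos(y*z), -4*y*cos(y*z))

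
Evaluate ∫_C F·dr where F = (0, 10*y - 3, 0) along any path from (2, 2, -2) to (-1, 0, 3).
-14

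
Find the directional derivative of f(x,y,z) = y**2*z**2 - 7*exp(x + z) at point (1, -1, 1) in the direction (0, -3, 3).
sqrt(2)*(4 - 7*exp(2))/2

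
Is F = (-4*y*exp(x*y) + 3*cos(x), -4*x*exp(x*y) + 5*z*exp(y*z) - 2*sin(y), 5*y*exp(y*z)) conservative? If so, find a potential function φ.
Yes, F is conservative. φ = -4*exp(x*y) + 5*exp(y*z) + 3*sin(x) + 2*cos(y)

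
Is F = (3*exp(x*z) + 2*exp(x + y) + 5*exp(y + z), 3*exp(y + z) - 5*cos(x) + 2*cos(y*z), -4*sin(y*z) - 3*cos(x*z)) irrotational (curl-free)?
No, ∇×F = (2*y*sin(y*z) - 4*z*cos(y*z) - 3*exp(y + z), 3*x*exp(x*z) - 3*z*sin(x*z) + 5*exp(y + z), -2*exp(x + y) - 5*exp(y + z) + 5*sin(x))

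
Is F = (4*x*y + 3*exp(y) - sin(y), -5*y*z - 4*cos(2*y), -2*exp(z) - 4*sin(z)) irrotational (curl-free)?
No, ∇×F = (5*y, 0, -4*x - 3*exp(y) + cos(y))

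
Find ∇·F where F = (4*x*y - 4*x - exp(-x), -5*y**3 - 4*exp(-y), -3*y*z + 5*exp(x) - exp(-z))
-15*y**2 + y - 4 + exp(-z) + 4*exp(-y) + exp(-x)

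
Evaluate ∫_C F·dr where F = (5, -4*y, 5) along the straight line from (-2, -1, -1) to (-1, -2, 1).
9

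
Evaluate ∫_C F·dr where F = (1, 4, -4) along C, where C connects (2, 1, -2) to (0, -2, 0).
-22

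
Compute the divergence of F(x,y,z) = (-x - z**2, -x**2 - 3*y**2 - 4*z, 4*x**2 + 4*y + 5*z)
4 - 6*y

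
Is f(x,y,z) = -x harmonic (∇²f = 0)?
Yes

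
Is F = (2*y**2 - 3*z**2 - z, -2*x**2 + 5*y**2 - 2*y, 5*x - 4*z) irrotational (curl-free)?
No, ∇×F = (0, -6*z - 6, -4*x - 4*y)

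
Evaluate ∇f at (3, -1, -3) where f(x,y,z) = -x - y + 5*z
(-1, -1, 5)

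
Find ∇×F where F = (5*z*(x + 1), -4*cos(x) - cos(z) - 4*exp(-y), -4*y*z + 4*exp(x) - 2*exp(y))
(-4*z - 2*exp(y) - sin(z), 5*x - 4*exp(x) + 5, 4*sin(x))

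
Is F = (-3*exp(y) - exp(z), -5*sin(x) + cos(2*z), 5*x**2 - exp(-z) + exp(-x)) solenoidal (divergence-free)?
No, ∇·F = exp(-z)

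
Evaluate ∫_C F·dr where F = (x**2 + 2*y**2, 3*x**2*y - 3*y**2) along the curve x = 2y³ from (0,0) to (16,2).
27272/15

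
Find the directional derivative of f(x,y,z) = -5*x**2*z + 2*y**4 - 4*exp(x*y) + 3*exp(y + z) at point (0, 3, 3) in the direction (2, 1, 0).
3*sqrt(5)*(64 + exp(6))/5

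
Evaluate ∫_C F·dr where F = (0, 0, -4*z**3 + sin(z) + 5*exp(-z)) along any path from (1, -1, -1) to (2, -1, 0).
-5 + cos(1) + 5*E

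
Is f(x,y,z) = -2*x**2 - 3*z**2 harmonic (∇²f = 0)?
No, ∇²f = -10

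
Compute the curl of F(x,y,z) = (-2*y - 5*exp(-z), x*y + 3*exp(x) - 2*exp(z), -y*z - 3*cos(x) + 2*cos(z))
(-z + 2*exp(z), -3*sin(x) + 5*exp(-z), y + 3*exp(x) + 2)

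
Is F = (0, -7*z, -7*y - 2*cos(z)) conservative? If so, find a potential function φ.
Yes, F is conservative. φ = -7*y*z - 2*sin(z)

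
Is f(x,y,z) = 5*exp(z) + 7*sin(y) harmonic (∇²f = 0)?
No, ∇²f = 5*exp(z) - 7*sin(y)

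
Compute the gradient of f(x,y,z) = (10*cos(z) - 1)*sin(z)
(0, 0, -cos(z) + 10*cos(2*z))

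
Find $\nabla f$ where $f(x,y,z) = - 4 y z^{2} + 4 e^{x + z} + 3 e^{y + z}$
(4*exp(x + z), -4*z**2 + 3*exp(y + z), -8*y*z + 4*exp(x + z) + 3*exp(y + z))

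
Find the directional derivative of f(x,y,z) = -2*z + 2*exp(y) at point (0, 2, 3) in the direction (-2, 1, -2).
4/3 + 2*exp(2)/3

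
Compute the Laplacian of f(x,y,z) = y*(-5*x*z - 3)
0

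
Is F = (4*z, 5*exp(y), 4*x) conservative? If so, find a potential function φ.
Yes, F is conservative. φ = 4*x*z + 5*exp(y)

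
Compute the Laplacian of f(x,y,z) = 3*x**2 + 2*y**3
12*y + 6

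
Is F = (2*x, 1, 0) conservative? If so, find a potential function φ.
Yes, F is conservative. φ = x**2 + y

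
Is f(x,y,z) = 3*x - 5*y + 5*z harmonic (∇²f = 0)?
Yes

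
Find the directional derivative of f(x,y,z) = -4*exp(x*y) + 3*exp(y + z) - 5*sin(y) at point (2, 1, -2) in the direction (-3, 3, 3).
sqrt(3)*(-4*exp(3) - 5*E*cos(1) + 6)*exp(-1)/3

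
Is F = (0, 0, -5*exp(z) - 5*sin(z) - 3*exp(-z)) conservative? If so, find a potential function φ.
Yes, F is conservative. φ = -5*exp(z) + 5*cos(z) + 3*exp(-z)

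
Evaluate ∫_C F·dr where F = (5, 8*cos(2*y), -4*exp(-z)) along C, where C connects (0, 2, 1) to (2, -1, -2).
-4*sin(2) - 4*exp(-1) - 4*sin(4) + 10 + 4*exp(2)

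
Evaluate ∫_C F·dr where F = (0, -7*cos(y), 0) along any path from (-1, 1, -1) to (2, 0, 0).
7*sin(1)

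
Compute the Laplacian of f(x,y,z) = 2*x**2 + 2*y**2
8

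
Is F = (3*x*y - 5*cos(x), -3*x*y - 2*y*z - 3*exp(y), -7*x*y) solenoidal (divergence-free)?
No, ∇·F = -3*x + 3*y - 2*z - 3*exp(y) + 5*sin(x)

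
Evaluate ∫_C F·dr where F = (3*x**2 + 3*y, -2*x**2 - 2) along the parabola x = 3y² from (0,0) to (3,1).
137/5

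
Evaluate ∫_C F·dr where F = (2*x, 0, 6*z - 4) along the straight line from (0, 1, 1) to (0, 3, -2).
21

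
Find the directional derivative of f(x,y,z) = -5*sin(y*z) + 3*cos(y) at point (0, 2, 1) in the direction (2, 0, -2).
5*sqrt(2)*cos(2)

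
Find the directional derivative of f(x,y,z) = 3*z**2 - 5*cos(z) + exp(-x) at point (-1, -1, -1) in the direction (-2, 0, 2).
sqrt(2)*(-6 - 5*sin(1) + E)/2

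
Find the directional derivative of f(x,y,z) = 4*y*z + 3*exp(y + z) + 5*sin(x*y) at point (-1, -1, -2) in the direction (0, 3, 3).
sqrt(2)*(-12*exp(3) - 5*exp(3)*cos(1) + 6)*exp(-3)/2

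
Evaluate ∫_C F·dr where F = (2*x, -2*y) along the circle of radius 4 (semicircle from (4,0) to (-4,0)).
0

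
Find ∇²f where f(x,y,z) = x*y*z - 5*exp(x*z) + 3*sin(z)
-5*x**2*exp(x*z) - 5*z**2*exp(x*z) - 3*sin(z)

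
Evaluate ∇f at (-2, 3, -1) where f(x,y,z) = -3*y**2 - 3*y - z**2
(0, -21, 2)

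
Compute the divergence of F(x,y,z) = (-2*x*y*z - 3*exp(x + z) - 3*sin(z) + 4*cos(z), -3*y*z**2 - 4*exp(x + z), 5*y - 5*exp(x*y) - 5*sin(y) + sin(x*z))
x*cos(x*z) - 2*y*z - 3*z**2 - 3*exp(x + z)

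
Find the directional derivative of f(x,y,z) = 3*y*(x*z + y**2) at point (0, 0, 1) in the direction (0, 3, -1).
0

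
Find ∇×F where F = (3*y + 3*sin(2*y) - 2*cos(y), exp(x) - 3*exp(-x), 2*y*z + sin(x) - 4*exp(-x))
(2*z, -cos(x) - 4*exp(-x), exp(x) - 2*sin(y) - 6*cos(2*y) - 3 + 3*exp(-x))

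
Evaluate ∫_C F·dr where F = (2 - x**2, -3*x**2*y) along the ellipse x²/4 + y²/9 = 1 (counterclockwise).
0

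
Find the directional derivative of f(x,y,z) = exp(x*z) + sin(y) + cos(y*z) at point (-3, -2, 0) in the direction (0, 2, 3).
sqrt(13)*(-9 + 2*cos(2))/13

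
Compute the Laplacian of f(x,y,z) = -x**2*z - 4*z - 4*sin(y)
-2*z + 4*sin(y)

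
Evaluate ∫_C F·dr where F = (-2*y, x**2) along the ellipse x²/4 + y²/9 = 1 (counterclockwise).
12*pi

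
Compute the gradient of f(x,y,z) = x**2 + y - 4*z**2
(2*x, 1, -8*z)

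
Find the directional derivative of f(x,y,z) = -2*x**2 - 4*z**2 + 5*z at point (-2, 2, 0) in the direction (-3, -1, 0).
-12*sqrt(10)/5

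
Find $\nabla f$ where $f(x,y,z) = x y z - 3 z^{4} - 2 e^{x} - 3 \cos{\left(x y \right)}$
(y*z + 3*y*sin(x*y) - 2*exp(x), x*(z + 3*sin(x*y)), x*y - 12*z**3)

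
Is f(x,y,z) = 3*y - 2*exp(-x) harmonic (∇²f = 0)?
No, ∇²f = -2*exp(-x)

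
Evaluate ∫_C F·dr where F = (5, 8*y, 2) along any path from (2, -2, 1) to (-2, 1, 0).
-34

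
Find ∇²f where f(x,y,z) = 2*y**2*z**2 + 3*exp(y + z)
4*y**2 + 4*z**2 + 6*exp(y + z)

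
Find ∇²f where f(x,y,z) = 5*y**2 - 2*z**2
6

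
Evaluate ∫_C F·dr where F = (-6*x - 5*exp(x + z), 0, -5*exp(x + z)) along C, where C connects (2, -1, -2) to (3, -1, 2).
-5*exp(5) - 10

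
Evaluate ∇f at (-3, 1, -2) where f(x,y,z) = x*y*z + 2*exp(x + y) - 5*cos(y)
(-2 + 2*exp(-2), 2*exp(-2) + 5*sin(1) + 6, -3)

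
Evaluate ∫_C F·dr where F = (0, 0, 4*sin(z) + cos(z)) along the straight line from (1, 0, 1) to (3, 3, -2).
-sin(2) - sin(1) - 4*cos(2) + 4*cos(1)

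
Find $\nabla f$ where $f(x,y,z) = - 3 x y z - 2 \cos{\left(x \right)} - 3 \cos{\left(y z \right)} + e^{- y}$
(-3*y*z + 2*sin(x), (3*z*(-x + sin(y*z))*exp(y) - 1)*exp(-y), 3*y*(-x + sin(y*z)))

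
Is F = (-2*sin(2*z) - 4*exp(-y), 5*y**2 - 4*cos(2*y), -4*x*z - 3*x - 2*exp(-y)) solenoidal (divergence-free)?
No, ∇·F = -4*x + 10*y + 8*sin(2*y)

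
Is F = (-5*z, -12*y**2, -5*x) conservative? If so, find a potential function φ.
Yes, F is conservative. φ = -5*x*z - 4*y**3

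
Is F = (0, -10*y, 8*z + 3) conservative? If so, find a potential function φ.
Yes, F is conservative. φ = -5*y**2 + 4*z**2 + 3*z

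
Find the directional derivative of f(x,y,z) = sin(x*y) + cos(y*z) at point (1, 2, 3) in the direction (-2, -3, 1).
sqrt(14)*(sin(6) - cos(2))/2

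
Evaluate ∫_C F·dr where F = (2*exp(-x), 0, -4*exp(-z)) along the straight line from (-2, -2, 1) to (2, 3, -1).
2*(-2*E - 1 + (2 + E)*exp(3))*exp(-2)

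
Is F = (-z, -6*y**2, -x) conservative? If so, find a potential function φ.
Yes, F is conservative. φ = -x*z - 2*y**3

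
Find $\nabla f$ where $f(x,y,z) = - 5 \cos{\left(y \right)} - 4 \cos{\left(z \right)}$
(0, 5*sin(y), 4*sin(z))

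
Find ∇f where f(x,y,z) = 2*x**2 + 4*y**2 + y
(4*x, 8*y + 1, 0)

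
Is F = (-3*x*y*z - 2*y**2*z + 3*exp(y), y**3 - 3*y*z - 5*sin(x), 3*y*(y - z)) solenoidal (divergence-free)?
No, ∇·F = 3*y**2 - 3*y*z - 3*y - 3*z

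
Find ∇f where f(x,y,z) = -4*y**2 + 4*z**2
(0, -8*y, 8*z)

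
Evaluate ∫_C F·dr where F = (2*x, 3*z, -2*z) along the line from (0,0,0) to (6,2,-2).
26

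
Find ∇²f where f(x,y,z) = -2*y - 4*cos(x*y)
4*(x**2 + y**2)*cos(x*y)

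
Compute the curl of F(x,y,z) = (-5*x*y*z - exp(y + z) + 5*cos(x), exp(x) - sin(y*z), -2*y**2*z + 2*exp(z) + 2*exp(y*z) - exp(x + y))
(-4*y*z + y*cos(y*z) + 2*z*exp(y*z) - exp(x + y), -5*x*y + exp(x + y) - exp(y + z), 5*x*z + exp(x) + exp(y + z))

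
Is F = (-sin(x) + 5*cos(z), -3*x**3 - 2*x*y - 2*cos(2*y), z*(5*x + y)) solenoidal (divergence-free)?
No, ∇·F = 3*x + y + 4*sin(2*y) - cos(x)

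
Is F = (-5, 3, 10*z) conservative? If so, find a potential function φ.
Yes, F is conservative. φ = -5*x + 3*y + 5*z**2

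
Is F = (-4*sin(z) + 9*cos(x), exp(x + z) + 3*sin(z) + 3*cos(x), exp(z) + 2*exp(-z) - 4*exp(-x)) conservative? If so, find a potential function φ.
No, ∇×F = (-exp(x + z) - 3*cos(z), -4*cos(z) - 4*exp(-x), exp(x + z) - 3*sin(x)) ≠ 0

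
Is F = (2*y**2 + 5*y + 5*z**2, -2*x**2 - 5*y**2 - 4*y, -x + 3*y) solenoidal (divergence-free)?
No, ∇·F = -10*y - 4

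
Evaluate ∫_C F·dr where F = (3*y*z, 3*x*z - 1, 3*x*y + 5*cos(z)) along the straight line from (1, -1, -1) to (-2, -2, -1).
-14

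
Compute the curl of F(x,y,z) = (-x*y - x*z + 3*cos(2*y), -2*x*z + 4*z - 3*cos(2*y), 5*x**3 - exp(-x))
(2*x - 4, -15*x**2 - x - exp(-x), x - 2*z + 6*sin(2*y))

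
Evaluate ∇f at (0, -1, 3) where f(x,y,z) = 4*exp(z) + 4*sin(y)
(0, 4*cos(1), 4*exp(3))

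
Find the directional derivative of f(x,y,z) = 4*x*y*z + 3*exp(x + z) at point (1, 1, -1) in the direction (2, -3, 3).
31*sqrt(22)/22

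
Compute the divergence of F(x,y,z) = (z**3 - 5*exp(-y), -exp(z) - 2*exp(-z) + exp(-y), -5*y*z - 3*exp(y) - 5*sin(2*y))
-5*y - exp(-y)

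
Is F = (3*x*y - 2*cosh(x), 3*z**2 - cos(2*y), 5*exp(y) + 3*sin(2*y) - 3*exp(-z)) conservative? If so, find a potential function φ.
No, ∇×F = (-6*z + 5*exp(y) + 6*cos(2*y), 0, -3*x) ≠ 0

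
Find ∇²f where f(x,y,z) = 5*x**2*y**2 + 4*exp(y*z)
10*x**2 + 4*y**2*exp(y*z) + 10*y**2 + 4*z**2*exp(y*z)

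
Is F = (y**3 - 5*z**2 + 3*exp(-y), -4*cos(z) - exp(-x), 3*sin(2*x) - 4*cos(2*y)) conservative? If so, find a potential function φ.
No, ∇×F = (8*sin(2*y) - 4*sin(z), -10*z - 6*cos(2*x), -3*y**2 + 3*exp(-y) + exp(-x)) ≠ 0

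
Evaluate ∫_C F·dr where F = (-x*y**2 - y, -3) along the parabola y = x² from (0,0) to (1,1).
-7/2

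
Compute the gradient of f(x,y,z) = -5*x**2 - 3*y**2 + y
(-10*x, 1 - 6*y, 0)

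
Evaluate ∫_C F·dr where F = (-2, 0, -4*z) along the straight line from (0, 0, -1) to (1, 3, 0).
0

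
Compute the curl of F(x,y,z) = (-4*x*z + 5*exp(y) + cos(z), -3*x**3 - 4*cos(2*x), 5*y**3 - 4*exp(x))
(15*y**2, -4*x + 4*exp(x) - sin(z), -9*x**2 - 5*exp(y) + 8*sin(2*x))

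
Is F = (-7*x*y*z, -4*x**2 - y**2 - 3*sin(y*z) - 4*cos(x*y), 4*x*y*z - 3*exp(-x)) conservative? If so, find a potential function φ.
No, ∇×F = (4*x*z + 3*y*cos(y*z), -7*x*y - 4*y*z - 3*exp(-x), 7*x*z - 8*x + 4*y*sin(x*y)) ≠ 0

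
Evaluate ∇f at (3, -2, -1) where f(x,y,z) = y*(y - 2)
(0, -6, 0)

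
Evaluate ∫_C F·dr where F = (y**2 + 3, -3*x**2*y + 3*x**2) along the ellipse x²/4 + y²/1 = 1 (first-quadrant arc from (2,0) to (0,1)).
-7/3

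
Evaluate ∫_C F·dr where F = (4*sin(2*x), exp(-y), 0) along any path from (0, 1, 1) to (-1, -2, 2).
-exp(2) + exp(-1) - 2*cos(2) + 2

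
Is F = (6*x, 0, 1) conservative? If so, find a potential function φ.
Yes, F is conservative. φ = 3*x**2 + z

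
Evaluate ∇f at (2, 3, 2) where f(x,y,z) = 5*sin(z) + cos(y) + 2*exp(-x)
(-2*exp(-2), -sin(3), 5*cos(2))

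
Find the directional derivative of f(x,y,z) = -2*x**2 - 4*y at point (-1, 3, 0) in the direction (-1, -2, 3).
2*sqrt(14)/7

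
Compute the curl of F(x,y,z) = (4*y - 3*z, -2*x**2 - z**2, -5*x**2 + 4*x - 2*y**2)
(-4*y + 2*z, 10*x - 7, -4*x - 4)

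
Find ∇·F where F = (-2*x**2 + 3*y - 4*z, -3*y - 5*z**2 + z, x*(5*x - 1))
-4*x - 3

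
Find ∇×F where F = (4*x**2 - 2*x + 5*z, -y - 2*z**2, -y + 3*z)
(4*z - 1, 5, 0)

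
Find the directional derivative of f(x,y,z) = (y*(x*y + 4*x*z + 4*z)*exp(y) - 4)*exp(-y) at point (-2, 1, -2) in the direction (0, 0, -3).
4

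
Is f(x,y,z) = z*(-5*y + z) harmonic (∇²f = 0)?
No, ∇²f = 2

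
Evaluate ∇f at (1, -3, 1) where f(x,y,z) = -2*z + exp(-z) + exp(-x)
(-exp(-1), 0, -2 - exp(-1))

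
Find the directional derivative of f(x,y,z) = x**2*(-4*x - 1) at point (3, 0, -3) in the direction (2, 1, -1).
-38*sqrt(6)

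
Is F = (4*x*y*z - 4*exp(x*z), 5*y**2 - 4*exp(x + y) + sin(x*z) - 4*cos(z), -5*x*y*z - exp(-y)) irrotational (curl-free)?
No, ∇×F = (-5*x*z - x*cos(x*z) - 4*sin(z) + exp(-y), 4*x*y - 4*x*exp(x*z) + 5*y*z, -4*x*z + z*cos(x*z) - 4*exp(x + y))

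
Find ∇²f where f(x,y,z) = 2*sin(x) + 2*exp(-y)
-2*sin(x) + 2*exp(-y)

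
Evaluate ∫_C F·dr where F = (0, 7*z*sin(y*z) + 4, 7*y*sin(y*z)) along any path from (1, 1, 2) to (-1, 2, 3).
-7*cos(6) + 7*cos(2) + 4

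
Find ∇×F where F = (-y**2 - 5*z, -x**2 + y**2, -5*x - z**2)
(0, 0, -2*x + 2*y)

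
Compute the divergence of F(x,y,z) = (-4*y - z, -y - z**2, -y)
-1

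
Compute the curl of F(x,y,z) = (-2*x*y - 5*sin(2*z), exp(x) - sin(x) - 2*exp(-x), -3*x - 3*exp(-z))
(0, 3 - 10*cos(2*z), 2*x + exp(x) - cos(x) + 2*exp(-x))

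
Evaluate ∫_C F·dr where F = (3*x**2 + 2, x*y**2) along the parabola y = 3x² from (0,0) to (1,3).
75/7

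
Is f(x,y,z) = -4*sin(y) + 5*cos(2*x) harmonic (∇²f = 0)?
No, ∇²f = 4*sin(y) - 20*cos(2*x)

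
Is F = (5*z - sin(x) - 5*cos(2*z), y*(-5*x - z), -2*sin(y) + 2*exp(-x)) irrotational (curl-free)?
No, ∇×F = (y - 2*cos(y), 10*sin(2*z) + 5 + 2*exp(-x), -5*y)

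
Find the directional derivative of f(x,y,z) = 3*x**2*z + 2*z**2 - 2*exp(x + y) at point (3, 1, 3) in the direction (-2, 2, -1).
-49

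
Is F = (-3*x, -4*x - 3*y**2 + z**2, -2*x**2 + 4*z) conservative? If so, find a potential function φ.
No, ∇×F = (-2*z, 4*x, -4) ≠ 0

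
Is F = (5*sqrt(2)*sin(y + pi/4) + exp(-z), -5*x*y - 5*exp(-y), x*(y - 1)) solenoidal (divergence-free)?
No, ∇·F = -5*x + 5*exp(-y)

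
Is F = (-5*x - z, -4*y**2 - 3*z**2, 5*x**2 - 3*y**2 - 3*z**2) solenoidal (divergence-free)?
No, ∇·F = -8*y - 6*z - 5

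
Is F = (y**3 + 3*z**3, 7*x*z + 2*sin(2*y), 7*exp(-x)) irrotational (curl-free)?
No, ∇×F = (-7*x, 9*z**2 + 7*exp(-x), -3*y**2 + 7*z)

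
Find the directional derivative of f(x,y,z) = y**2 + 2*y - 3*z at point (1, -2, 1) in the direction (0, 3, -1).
-3*sqrt(10)/10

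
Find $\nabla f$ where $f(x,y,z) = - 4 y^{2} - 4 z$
(0, -8*y, -4)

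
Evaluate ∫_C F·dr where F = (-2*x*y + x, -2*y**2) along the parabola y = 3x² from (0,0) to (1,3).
-19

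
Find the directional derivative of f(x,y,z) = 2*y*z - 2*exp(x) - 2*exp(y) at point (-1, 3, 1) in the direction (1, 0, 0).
-2*exp(-1)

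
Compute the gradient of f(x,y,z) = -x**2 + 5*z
(-2*x, 0, 5)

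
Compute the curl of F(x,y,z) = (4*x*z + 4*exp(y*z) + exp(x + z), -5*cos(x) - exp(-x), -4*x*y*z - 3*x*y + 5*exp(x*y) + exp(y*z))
(-4*x*z + 5*x*exp(x*y) - 3*x + z*exp(y*z), 4*x + 4*y*z - 5*y*exp(x*y) + 4*y*exp(y*z) + 3*y + exp(x + z), -4*z*exp(y*z) + 5*sin(x) + exp(-x))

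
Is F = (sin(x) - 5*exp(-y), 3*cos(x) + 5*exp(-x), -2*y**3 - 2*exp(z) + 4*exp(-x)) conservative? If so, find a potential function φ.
No, ∇×F = (-6*y**2, 4*exp(-x), -3*sin(x) - 5*exp(-y) - 5*exp(-x)) ≠ 0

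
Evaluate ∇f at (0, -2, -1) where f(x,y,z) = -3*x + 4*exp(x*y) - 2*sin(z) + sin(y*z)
(-11, -cos(2), -2*cos(1) - 2*cos(2))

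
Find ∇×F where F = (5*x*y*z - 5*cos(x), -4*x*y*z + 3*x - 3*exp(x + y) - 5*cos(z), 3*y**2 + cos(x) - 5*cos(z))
(4*x*y + 6*y - 5*sin(z), 5*x*y + sin(x), -5*x*z - 4*y*z - 3*exp(x + y) + 3)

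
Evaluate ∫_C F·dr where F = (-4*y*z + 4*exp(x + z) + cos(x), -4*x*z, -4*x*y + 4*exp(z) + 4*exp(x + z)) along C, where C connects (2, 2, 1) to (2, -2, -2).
-4*exp(3) - 12 - 4*E + 4*exp(-2)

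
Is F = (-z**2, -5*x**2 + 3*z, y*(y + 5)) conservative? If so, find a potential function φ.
No, ∇×F = (2*y + 2, -2*z, -10*x) ≠ 0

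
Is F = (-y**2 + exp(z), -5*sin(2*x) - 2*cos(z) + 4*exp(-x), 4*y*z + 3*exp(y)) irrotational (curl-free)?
No, ∇×F = (4*z + 3*exp(y) - 2*sin(z), exp(z), 2*y - 10*cos(2*x) - 4*exp(-x))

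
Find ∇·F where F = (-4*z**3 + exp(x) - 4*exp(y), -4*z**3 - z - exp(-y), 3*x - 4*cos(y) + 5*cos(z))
exp(x) - 5*sin(z) + exp(-y)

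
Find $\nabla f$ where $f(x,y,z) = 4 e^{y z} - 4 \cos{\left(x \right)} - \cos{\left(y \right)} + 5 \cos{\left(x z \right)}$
(-5*z*sin(x*z) + 4*sin(x), 4*z*exp(y*z) + sin(y), -5*x*sin(x*z) + 4*y*exp(y*z))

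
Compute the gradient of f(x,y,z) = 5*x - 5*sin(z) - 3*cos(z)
(5, 0, 3*sin(z) - 5*cos(z))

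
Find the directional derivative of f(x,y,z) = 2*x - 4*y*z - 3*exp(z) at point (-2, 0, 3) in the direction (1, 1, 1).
sqrt(3)*(-exp(3) - 10/3)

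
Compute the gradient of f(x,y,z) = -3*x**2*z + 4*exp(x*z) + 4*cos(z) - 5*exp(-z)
(2*z*(-3*x + 2*exp(x*z)), 0, -3*x**2 + 4*x*exp(x*z) - 4*sin(z) + 5*exp(-z))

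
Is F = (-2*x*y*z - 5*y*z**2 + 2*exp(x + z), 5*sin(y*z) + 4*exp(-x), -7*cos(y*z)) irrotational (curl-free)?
No, ∇×F = (-5*y*cos(y*z) + 7*z*sin(y*z), -2*x*y - 10*y*z + 2*exp(x + z), 2*x*z + 5*z**2 - 4*exp(-x))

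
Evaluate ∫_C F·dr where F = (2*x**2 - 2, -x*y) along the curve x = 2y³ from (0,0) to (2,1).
14/15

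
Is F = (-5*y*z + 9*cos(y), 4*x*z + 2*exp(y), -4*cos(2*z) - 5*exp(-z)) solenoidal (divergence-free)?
No, ∇·F = 2*exp(y) + 8*sin(2*z) + 5*exp(-z)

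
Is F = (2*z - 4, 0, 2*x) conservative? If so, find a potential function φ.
Yes, F is conservative. φ = 2*x*(z - 2)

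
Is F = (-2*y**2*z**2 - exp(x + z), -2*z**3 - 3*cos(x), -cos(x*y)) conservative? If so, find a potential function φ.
No, ∇×F = (x*sin(x*y) + 6*z**2, -4*y**2*z - y*sin(x*y) - exp(x + z), 4*y*z**2 + 3*sin(x)) ≠ 0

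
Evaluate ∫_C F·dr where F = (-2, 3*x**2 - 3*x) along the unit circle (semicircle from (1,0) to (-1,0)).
4 - 3*pi/2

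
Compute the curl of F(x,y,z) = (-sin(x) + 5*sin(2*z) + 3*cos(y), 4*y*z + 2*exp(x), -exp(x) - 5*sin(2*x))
(-4*y, exp(x) + 10*cos(2*x) + 10*cos(2*z), 2*exp(x) + 3*sin(y))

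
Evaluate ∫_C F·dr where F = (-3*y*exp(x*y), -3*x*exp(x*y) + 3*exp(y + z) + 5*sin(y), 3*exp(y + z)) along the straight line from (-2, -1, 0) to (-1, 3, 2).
-3*exp(-1) - 3*exp(-3) + 5*cos(1) - 5*cos(3) + 3*exp(2) + 3*exp(5)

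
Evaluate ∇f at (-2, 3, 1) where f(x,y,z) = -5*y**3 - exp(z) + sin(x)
(cos(2), -135, -E)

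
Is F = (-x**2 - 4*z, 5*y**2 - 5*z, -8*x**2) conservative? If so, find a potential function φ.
No, ∇×F = (5, 16*x - 4, 0) ≠ 0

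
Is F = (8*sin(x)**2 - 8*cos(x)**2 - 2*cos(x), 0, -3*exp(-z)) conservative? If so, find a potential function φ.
Yes, F is conservative. φ = -8*sin(x)*cos(x) - 2*sin(x) + 3*exp(-z)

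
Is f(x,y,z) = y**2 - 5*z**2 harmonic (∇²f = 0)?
No, ∇²f = -8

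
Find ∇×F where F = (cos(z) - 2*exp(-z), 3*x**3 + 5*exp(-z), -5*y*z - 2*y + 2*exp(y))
(-5*z + 2*exp(y) - 2 + 5*exp(-z), -sin(z) + 2*exp(-z), 9*x**2)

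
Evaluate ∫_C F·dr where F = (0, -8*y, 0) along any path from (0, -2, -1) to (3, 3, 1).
-20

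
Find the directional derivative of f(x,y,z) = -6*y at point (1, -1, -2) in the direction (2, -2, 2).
2*sqrt(3)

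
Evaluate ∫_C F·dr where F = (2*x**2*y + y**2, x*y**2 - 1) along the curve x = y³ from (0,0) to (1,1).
11/30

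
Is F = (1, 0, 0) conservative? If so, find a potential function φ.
Yes, F is conservative. φ = x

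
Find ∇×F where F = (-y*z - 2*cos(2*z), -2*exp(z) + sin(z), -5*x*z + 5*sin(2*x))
(2*exp(z) - cos(z), -y + 5*z + 4*sin(2*z) - 10*cos(2*x), z)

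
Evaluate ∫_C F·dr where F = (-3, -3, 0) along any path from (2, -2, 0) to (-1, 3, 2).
-6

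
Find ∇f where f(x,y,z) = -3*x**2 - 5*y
(-6*x, -5, 0)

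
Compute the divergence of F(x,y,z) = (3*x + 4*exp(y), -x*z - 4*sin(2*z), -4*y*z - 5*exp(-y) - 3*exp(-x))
3 - 4*y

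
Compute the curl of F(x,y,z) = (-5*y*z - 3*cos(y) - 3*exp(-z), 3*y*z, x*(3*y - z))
(3*x - 3*y, -8*y + z + 3*exp(-z), 5*z - 3*sin(y))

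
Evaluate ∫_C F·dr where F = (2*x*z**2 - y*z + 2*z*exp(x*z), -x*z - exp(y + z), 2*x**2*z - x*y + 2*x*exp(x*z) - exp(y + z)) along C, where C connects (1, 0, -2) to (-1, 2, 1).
-exp(3) - 1 - exp(-2) + 2*exp(-1)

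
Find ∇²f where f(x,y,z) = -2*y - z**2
-2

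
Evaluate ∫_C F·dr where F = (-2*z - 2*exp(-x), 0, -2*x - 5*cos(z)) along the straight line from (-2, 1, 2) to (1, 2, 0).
-2*exp(2) - 8 + 2*exp(-1) + 5*sin(2)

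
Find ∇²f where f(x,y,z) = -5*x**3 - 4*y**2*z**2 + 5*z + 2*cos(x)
-30*x - 8*y**2 - 8*z**2 - 2*cos(x)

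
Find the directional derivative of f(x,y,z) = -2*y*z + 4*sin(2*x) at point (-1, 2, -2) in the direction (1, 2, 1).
2*sqrt(6)*(2*cos(2) + 1)/3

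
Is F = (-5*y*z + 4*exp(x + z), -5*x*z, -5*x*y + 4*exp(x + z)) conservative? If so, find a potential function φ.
Yes, F is conservative. φ = -5*x*y*z + 4*exp(x + z)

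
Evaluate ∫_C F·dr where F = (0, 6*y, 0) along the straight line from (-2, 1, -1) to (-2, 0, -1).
-3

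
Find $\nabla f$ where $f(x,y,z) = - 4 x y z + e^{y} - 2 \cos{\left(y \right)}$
(-4*y*z, -4*x*z + exp(y) + 2*sin(y), -4*x*y)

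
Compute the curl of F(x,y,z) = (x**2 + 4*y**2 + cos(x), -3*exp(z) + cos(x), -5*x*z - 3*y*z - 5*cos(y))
(-3*z + 3*exp(z) + 5*sin(y), 5*z, -8*y - sin(x))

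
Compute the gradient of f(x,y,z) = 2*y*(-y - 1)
(0, -4*y - 2, 0)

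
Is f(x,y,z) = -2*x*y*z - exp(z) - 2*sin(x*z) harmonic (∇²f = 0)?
No, ∇²f = 2*x**2*sin(x*z) + 2*z**2*sin(x*z) - exp(z)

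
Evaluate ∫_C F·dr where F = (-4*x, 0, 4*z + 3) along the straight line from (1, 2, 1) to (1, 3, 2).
9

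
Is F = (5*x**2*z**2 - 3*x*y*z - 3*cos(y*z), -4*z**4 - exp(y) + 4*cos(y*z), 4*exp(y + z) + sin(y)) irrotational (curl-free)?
No, ∇×F = (4*y*sin(y*z) + 16*z**3 + 4*exp(y + z) + cos(y), 10*x**2*z - 3*x*y + 3*y*sin(y*z), 3*z*(x - sin(y*z)))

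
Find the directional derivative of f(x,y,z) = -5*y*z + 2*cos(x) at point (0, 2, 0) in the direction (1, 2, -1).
5*sqrt(6)/3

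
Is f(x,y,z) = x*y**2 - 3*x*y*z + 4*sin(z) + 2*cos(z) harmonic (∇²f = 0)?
No, ∇²f = 2*x - 4*sin(z) - 2*cos(z)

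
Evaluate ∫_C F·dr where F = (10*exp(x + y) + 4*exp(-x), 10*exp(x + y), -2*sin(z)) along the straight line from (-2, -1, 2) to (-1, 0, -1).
-4*E - 10*exp(-3) - 2*cos(2) + 2*cos(1) + 10*exp(-1) + 4*exp(2)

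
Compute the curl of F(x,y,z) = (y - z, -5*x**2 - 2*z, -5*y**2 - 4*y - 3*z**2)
(-10*y - 2, -1, -10*x - 1)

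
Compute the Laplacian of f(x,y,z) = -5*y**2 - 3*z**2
-16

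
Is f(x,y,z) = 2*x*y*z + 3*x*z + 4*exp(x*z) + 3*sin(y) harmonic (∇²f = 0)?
No, ∇²f = 4*x**2*exp(x*z) + 4*z**2*exp(x*z) - 3*sin(y)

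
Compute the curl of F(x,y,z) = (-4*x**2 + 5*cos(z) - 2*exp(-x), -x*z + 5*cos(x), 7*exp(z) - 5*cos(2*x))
(x, -10*sin(2*x) - 5*sin(z), -z - 5*sin(x))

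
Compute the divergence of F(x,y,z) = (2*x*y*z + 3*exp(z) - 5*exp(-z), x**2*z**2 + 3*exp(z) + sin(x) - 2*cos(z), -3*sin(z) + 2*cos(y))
2*y*z - 3*cos(z)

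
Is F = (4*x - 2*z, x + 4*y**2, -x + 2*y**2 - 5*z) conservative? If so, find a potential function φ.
No, ∇×F = (4*y, -1, 1) ≠ 0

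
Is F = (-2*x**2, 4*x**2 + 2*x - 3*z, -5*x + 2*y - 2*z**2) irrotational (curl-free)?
No, ∇×F = (5, 5, 8*x + 2)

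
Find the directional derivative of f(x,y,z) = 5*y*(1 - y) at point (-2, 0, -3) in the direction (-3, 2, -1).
5*sqrt(14)/7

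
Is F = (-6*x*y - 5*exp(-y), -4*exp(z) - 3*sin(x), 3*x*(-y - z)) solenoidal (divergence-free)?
No, ∇·F = -3*x - 6*y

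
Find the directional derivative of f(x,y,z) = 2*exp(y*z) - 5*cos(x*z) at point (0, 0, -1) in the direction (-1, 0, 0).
0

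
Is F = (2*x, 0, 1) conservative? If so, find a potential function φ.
Yes, F is conservative. φ = x**2 + z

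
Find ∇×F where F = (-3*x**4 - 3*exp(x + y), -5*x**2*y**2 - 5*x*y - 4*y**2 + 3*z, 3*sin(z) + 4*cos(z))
(-3, 0, -10*x*y**2 - 5*y + 3*exp(x + y))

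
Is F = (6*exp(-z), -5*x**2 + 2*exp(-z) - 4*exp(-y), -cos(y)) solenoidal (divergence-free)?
No, ∇·F = 4*exp(-y)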